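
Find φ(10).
4

Prime factorization: 10 = 2 × 5
Using the formula φ(n) = n × Π(1 - 1/p) for each prime factor p:
φ(10) = 10 × (1 - 1/2) × (1 - 1/5)
φ(10) = 4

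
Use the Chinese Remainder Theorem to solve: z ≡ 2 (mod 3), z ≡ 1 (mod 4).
M = 3 × 4 = 12. M₁ = 4, y₁ ≡ 1 (mod 3). M₂ = 3, y₂ ≡ 3 (mod 4). z = 2×4×1 + 1×3×3 ≡ 5 (mod 12)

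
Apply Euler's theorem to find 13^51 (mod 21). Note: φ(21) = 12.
By Euler: 13^{12} ≡ 1 (mod 21) since gcd(13, 21) = 1. 51 = 4×12 + 3. So 13^{51} ≡ 13^{3} ≡ 13 (mod 21)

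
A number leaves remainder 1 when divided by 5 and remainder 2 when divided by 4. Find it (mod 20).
M = 5 × 4 = 20. M₁ = 4, y₁ ≡ 4 (mod 5). M₂ = 5, y₂ ≡ 1 (mod 4). t = 1×4×4 + 2×5×1 ≡ 6 (mod 20)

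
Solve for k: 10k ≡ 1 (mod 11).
10

Since gcd(10, 11) = 1 divides 1, a solution exists.
Multiply both sides by the inverse of 10 mod 11:
  10^(-1) mod 11 = 10
  x ≡ 10 × 1 ≡ 10 ≡ 10 (mod 11)
Verification: 10 × 10 = 100 = 9 × 11 + 1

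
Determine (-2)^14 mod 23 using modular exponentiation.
Using repeated squaring. (-2) ≡ 21 (mod 23). 14 = 8 + 4 + 2 (binary 1110). Repeated squaring mod 23: 21^1 ≡ 21; 21^2 ≡ 21² = 441 ≡ 4; 21^4 ≡ 4² = 16 ≡ 16; 21^8 ≡ 16² = 256 ≡ 3. Multiply: (-2)^14 ≡ 21^8 × 21^4 × 21^2 ≡ 3 × 16 × 4 (mod 23): 3 × 16 = 48 ≡ 2; 2 × 4 = 8 ≡ 8. So (-2)^14 ≡ 8 (mod 23).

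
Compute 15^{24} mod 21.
15

Using successive squaring:
Binary expansion of 24: 11000
Powers of 15 mod 21 (each is the square of the previous):
  15^1 ≡ 15 (mod 21)
  15^2 ≡ 15² = 225 ≡ 15 (mod 21)
  15^4 ≡ 15² = 225 ≡ 15 (mod 21)
  15^8 ≡ 15² = 225 ≡ 15 (mod 21)
  15^16 ≡ 15² = 225 ≡ 15 (mod 21)
24 = 16 + 8, so 15^24 = 15^16 × 15^8 ≡ 15 × 15 (mod 21)
Multiplying step by step:
  15 × 15 = 225 ≡ 15 (mod 21)
Result: 15^24 ≡ 15 (mod 21)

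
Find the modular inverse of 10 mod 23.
10^(-1) ≡ 7 (mod 23). Verification: 10 × 7 = 70 ≡ 1 (mod 23)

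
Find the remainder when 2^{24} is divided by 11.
By Fermat: 2^{10} ≡ 1 (mod 11). 24 = 2×10 + 4. So 2^{24} ≡ 2^{4} ≡ 5 (mod 11)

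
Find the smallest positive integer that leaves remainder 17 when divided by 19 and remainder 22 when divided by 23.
M = 19 × 23 = 437. M₁ = 23, y₁ ≡ 5 (mod 19). M₂ = 19, y₂ ≡ 17 (mod 23). r = 17×23×5 + 22×19×17 ≡ 321 (mod 437). The smallest positive such number is 321.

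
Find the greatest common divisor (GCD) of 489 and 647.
1

Using the Euclidean algorithm:
489 = 0 × 647 + 489
647 = 1 × 489 + 158
489 = 3 × 158 + 15
158 = 10 × 15 + 8
15 = 1 × 8 + 7
8 = 1 × 7 + 1
7 = 7 × 1 + 0

GCD(489, 647) = 1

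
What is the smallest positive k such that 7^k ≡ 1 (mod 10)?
Powers of 7 mod 10: 7^1≡7, 7^2≡9, 7^3≡3, 7^4≡1. Order = 4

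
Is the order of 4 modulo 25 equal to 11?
No, the actual order is 10, not 11.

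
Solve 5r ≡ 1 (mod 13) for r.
5^(-1) ≡ 8 (mod 13). Verification: 5 × 8 = 40 ≡ 1 (mod 13)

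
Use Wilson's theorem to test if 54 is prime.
(53)! mod 54 = 0. Since 0 ≢ -1 (mod 54), 54 is not prime.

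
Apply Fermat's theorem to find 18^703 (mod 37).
By Fermat: 18^{36} ≡ 1 (mod 37). 703 ≡ 19 (mod 36). So 18^{703} ≡ 18^{19} ≡ 19 (mod 37)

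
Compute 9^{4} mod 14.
9

Using successive squaring:
Binary expansion of 4: 100
Powers of 9 mod 14 (each is the square of the previous):
  9^1 ≡ 9 (mod 14)
  9^2 ≡ 9² = 81 ≡ 11 (mod 14)
  9^4 ≡ 11² = 121 ≡ 9 (mod 14)
4 is a power of 2, so 9^4 is the last square: ≡ 9 (mod 14)
Result: 9^4 ≡ 9 (mod 14)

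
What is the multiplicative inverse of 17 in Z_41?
17^(-1) ≡ 29 (mod 41). Verification: 17 × 29 = 493 ≡ 1 (mod 41)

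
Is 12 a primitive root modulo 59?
No

To verify, check if 12^(58/q) ≢ 1 (mod 59) for each prime divisor q of 58
Divisors of 58 = 58: [1, 2, 29, 58]
  12^(58/2) = 12^29 ≡ 1 (mod 59)
  12^(58/29) = 12^2 ≡ 26 (mod 59)
Conclusion: 12 is not a primitive root modulo 59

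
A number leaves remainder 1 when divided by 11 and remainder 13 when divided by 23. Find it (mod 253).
M = 11 × 23 = 253. M₁ = 23, y₁ ≡ 1 (mod 11). M₂ = 11, y₂ ≡ 21 (mod 23). m = 1×23×1 + 13×11×21 ≡ 243 (mod 253)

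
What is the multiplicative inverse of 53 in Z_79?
3

Using Extended Euclidean Algorithm:
gcd(53, 79) = 1
Bezout coefficients: 53 × 3 + 79 × -2 = 1
So 53 × 3 ≡ 1 (mod 79)
The inverse is 3 mod 79 = 3
Verification: 53 × 3 = 159 = 2 × 79 + 1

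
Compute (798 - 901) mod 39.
14

(798 - 901) = -103
-103 mod 39 = 14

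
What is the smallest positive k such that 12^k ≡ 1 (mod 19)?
Powers of 12 mod 19: 12^1≡12, 12^2≡11, 12^3≡18, 12^4≡7, 12^5≡8, 12^6≡1. Order = 6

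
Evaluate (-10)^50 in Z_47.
Using Fermat: (-10)^{46} ≡ 1 (mod 47). 50 ≡ 4 (mod 46). So (-10)^{50} ≡ (-10)^{4} ≡ 36 (mod 47)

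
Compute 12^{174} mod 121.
100

Using successive squaring:
Binary expansion of 174: 10101110
Powers of 12 mod 121 (each is the square of the previous):
  12^1 ≡ 12 (mod 121)
  12^2 ≡ 12² = 144 ≡ 23 (mod 121)
  12^4 ≡ 23² = 529 ≡ 45 (mod 121)
  12^8 ≡ 45² = 2025 ≡ 89 (mod 121)
  12^16 ≡ 89² = 7921 ≡ 56 (mod 121)
  12^32 ≡ 56² = 3136 ≡ 111 (mod 121)
  12^64 ≡ 111² = 12321 ≡ 100 (mod 121)
  12^128 ≡ 100² = 10000 ≡ 78 (mod 121)
174 = 128 + 32 + 8 + 4 + 2, so 12^174 = 12^128 × 12^32 × 12^8 × 12^4 × 12^2 ≡ 78 × 111 × 89 × 45 × 23 (mod 121)
Multiplying step by step:
  78 × 111 = 8658 ≡ 67 (mod 121)
  67 × 89 = 5963 ≡ 34 (mod 121)
  34 × 45 = 1530 ≡ 78 (mod 121)
  78 × 23 = 1794 ≡ 100 (mod 121)
Result: 12^174 ≡ 100 (mod 121)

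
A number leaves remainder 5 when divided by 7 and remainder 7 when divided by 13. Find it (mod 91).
M = 7 × 13 = 91. M₁ = 13, y₁ ≡ 6 (mod 7). M₂ = 7, y₂ ≡ 2 (mod 13). x = 5×13×6 + 7×7×2 ≡ 33 (mod 91)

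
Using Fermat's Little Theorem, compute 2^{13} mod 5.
2

By Fermat's Little Theorem, a^(p-1) ≡ 1 (mod p) for prime p and gcd(a, p) = 1
Here p = 5, so 2^4 ≡ 1 (mod 5)
We can reduce the exponent: 13 mod 4 = 1
So 2^13 ≡ 2^1 (mod 5)
Computing: 2^1 mod 5 = 2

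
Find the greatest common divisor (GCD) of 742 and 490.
14

Using the Euclidean algorithm:
742 = 1 × 490 + 252
490 = 1 × 252 + 238
252 = 1 × 238 + 14
238 = 17 × 14 + 0

GCD(742, 490) = 14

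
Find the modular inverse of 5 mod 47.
5^(-1) ≡ 19 (mod 47). Verification: 5 × 19 = 95 ≡ 1 (mod 47)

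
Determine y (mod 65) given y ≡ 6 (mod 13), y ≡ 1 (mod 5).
6

Using the Chinese Remainder Theorem:
M = product of moduli = 65
For equation 1: M_1 = 5, 5 ≡ 5 (mod 13), inverse of 5 mod 13 is 8 (check: 5 × 8 = 40 ≡ 1 (mod 13))
For equation 2: M_2 = 13, 13 ≡ 3 (mod 5), inverse of 13 mod 5 is 2 (check: 3 × 2 = 6 ≡ 1 (mod 5))
Combine: y ≡ Σ r_i×M_i×(M_i⁻¹ mod m_i) = 6×5×8 + 1×13×2 = 240 + 26 = 266
266 mod 65 = 6
y ≡ 6 (mod 65)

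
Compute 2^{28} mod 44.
36

Using successive squaring:
Binary expansion of 28: 11100
Powers of 2 mod 44 (each is the square of the previous):
  2^1 ≡ 2 (mod 44)
  2^2 ≡ 2² = 4 ≡ 4 (mod 44)
  2^4 ≡ 4² = 16 ≡ 16 (mod 44)
  2^8 ≡ 16² = 256 ≡ 36 (mod 44)
  2^16 ≡ 36² = 1296 ≡ 20 (mod 44)
28 = 16 + 8 + 4, so 2^28 = 2^16 × 2^8 × 2^4 ≡ 20 × 36 × 16 (mod 44)
Multiplying step by step:
  20 × 36 = 720 ≡ 16 (mod 44)
  16 × 16 = 256 ≡ 36 (mod 44)
Result: 2^28 ≡ 36 (mod 44)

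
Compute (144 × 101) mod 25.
19

(144 × 101) = 14544
14544 mod 25 = 19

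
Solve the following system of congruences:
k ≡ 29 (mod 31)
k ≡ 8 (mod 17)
246

Using the Chinese Remainder Theorem:
M = product of moduli = 527
For equation 1: M_1 = 17, 17 ≡ 17 (mod 31), inverse of 17 mod 31 is 11 (check: 17 × 11 = 187 ≡ 1 (mod 31))
For equation 2: M_2 = 31, 31 ≡ 14 (mod 17), inverse of 31 mod 17 is 11 (check: 14 × 11 = 154 ≡ 1 (mod 17))
Combine: k ≡ Σ r_i×M_i×(M_i⁻¹ mod m_i) = 29×17×11 + 8×31×11 = 5423 + 2728 = 8151
8151 mod 527 = 246
k ≡ 246 (mod 527)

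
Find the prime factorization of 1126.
2 × 563

Divide by primes starting from smallest:
1126 ÷ 2 = 563
563 ÷ 563 = 1

1126 = 2 × 563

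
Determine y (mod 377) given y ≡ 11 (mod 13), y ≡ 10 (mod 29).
271

Using the Chinese Remainder Theorem:
M = product of moduli = 377
For equation 1: M_1 = 29, 29 ≡ 3 (mod 13), inverse of 29 mod 13 is 9 (check: 3 × 9 = 27 ≡ 1 (mod 13))
For equation 2: M_2 = 13, 13 ≡ 13 (mod 29), inverse of 13 mod 29 is 9 (check: 13 × 9 = 117 ≡ 1 (mod 29))
Combine: y ≡ Σ r_i×M_i×(M_i⁻¹ mod m_i) = 11×29×9 + 10×13×9 = 2871 + 1170 = 4041
4041 mod 377 = 271
y ≡ 271 (mod 377)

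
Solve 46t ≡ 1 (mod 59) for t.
46^(-1) ≡ 9 (mod 59). Verification: 46 × 9 = 414 ≡ 1 (mod 59)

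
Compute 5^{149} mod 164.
49

Using successive squaring:
Binary expansion of 149: 10010101
Powers of 5 mod 164 (each is the square of the previous):
  5^1 ≡ 5 (mod 164)
  5^2 ≡ 5² = 25 ≡ 25 (mod 164)
  5^4 ≡ 25² = 625 ≡ 133 (mod 164)
  5^8 ≡ 133² = 17689 ≡ 141 (mod 164)
  5^16 ≡ 141² = 19881 ≡ 37 (mod 164)
  5^32 ≡ 37² = 1369 ≡ 57 (mod 164)
  5^64 ≡ 57² = 3249 ≡ 133 (mod 164)
  5^128 ≡ 133² = 17689 ≡ 141 (mod 164)
149 = 128 + 16 + 4 + 1, so 5^149 = 5^128 × 5^16 × 5^4 × 5^1 ≡ 141 × 37 × 133 × 5 (mod 164)
Multiplying step by step:
  141 × 37 = 5217 ≡ 133 (mod 164)
  133 × 133 = 17689 ≡ 141 (mod 164)
  141 × 5 = 705 ≡ 49 (mod 164)
Result: 5^149 ≡ 49 (mod 164)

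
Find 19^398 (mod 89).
Using Fermat: 19^{88} ≡ 1 (mod 89). 398 ≡ 46 (mod 88). So 19^{398} ≡ 19^{46} ≡ 84 (mod 89)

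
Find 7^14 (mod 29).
Using repeated squaring. 14 = 8 + 4 + 2 (binary 1110). Repeated squaring mod 29: 7^1 ≡ 7; 7^2 ≡ 7² = 49 ≡ 20; 7^4 ≡ 20² = 400 ≡ 23; 7^8 ≡ 23² = 529 ≡ 7. Multiply: 7^14 = 7^8 × 7^4 × 7^2 ≡ 7 × 23 × 20 (mod 29): 7 × 23 = 161 ≡ 16; 16 × 20 = 320 ≡ 1. So 7^14 ≡ 1 (mod 29).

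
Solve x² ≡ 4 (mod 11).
The square roots of 4 mod 11 are 9 and 2. Verify: 9² = 81 ≡ 4 (mod 11)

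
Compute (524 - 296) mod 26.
20

(524 - 296) = 228
228 mod 26 = 20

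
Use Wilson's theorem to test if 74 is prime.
(73)! mod 74 = 0. Since 0 ≢ -1 (mod 74), 74 is not prime.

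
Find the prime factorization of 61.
61

Divide by primes starting from smallest:
61 ÷ 61 = 1

61 = 61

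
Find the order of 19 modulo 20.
Powers of 19 mod 20: 19^1≡19, 19^2≡1. Order = 2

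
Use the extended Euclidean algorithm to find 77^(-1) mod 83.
Extended GCD: 77(-14) + 83(13) = 1. So 77^(-1) ≡ 69 ≡ 69 (mod 83). Verify: 77 × 69 = 5313 ≡ 1 (mod 83)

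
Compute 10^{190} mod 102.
76

Using successive squaring:
Binary expansion of 190: 10111110
Powers of 10 mod 102 (each is the square of the previous):
  10^1 ≡ 10 (mod 102)
  10^2 ≡ 10² = 100 ≡ 100 (mod 102)
  10^4 ≡ 100² = 10000 ≡ 4 (mod 102)
  10^8 ≡ 4² = 16 ≡ 16 (mod 102)
  10^16 ≡ 16² = 256 ≡ 52 (mod 102)
  10^32 ≡ 52² = 2704 ≡ 52 (mod 102)
  10^64 ≡ 52² = 2704 ≡ 52 (mod 102)
  10^128 ≡ 52² = 2704 ≡ 52 (mod 102)
190 = 128 + 32 + 16 + 8 + 4 + 2, so 10^190 = 10^128 × 10^32 × 10^16 × 10^8 × 10^4 × 10^2 ≡ 52 × 52 × 52 × 16 × 4 × 100 (mod 102)
Multiplying step by step:
  52 × 52 = 2704 ≡ 52 (mod 102)
  52 × 52 = 2704 ≡ 52 (mod 102)
  52 × 16 = 832 ≡ 16 (mod 102)
  16 × 4 = 64 ≡ 64 (mod 102)
  64 × 100 = 6400 ≡ 76 (mod 102)
Result: 10^190 ≡ 76 (mod 102)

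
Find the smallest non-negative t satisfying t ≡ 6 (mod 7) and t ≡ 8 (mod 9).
M = 7 × 9 = 63. M₁ = 9, y₁ ≡ 4 (mod 7). M₂ = 7, y₂ ≡ 4 (mod 9). t = 6×9×4 + 8×7×4 ≡ 62 (mod 63)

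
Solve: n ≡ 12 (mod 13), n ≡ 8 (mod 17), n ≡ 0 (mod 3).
M = 13 × 17 × 3 = 663. M₁ = 51, y₁ ≡ 12 (mod 13). M₂ = 39, y₂ ≡ 7 (mod 17). M₃ = 221, y₃ ≡ 2 (mod 3). n = 12×51×12 + 8×39×7 + 0×221×2 ≡ 246 (mod 663)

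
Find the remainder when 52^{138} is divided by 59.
By Fermat: 52^{58} ≡ 1 (mod 59). 138 = 2×58 + 22. So 52^{138} ≡ 52^{22} ≡ 45 (mod 59)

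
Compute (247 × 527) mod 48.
41

(247 × 527) = 130169
130169 mod 48 = 41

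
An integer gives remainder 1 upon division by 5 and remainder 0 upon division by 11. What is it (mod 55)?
M = 5 × 11 = 55. M₁ = 11, y₁ ≡ 1 (mod 5). M₂ = 5, y₂ ≡ 9 (mod 11). k = 1×11×1 + 0×5×9 ≡ 11 (mod 55). The smallest positive such number is 11.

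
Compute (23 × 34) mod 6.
2

(23 × 34) = 782
782 mod 6 = 2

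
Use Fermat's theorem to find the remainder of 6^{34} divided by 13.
4

By Fermat's Little Theorem, a^(p-1) ≡ 1 (mod p) for prime p and gcd(a, p) = 1
Here p = 13, so 6^12 ≡ 1 (mod 13)
We can reduce the exponent: 34 mod 12 = 10
So 6^34 ≡ 6^10 (mod 13)
Computing: 6^10 mod 13 = 4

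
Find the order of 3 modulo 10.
Powers of 3 mod 10: 3^1≡3, 3^2≡9, 3^3≡7, 3^4≡1. Order = 4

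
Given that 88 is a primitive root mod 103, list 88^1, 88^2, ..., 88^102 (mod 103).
g^1, g^2, ..., g^{102} mod 103: {88, 19, 24, 52, 44, 61, 12, 26, 22, 82, 6, 13, 11, 41, 3, 58, 57, 72, 53, 29, 80, 36, 78, 66, 40, 18, 39, 33, 20, 9, 71, 68, 10, 56, 87, 34, 5, 28, 95, 17, 54, 14, 99, 60, 27, 7, 101, 30, 65, 55, 102, 15, 84, 79, 51, 59, 42, 91, 77, 81, 21, 97, 90, 92, 62, 100, 45, 46, 31, 50, 74, 23, 67, 25, 37, 63, 85, 64, 70, 83, 94, 32, 35, 93, 47, 16, 69, 98, 75, 8, 86, 49, 89, 4, 43, 76, 96, 2, 73, 38, 48, 1}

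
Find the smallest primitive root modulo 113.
3

A primitive root g modulo p has order p-1 = 112
Prime divisors of 112: [2, 7]
g is a primitive root iff g^(112/q) ≢ 1 (mod 113) for each prime divisor q
Testing small values:
  g = 2: 2^56 ≡ 1, 2^16 ≡ 109 (mod 113) → 2^56 ≡ 1, not primitive root
  g = 3: 3^56 ≡ 112, 3^16 ≡ 49 (mod 113) → none is 1, primitive root!
The smallest primitive root is 3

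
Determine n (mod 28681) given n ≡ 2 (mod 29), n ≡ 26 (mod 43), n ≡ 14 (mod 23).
12066

Using the Chinese Remainder Theorem:
M = product of moduli = 28681
For equation 1: M_1 = 989, 989 ≡ 3 (mod 29), inverse of 989 mod 29 is 10 (check: 3 × 10 = 30 ≡ 1 (mod 29))
For equation 2: M_2 = 667, 667 ≡ 22 (mod 43), inverse of 667 mod 43 is 2 (check: 22 × 2 = 44 ≡ 1 (mod 43))
For equation 3: M_3 = 1247, 1247 ≡ 5 (mod 23), inverse of 1247 mod 23 is 14 (check: 5 × 14 = 70 ≡ 1 (mod 23))
Combine: n ≡ Σ r_i×M_i×(M_i⁻¹ mod m_i) = 2×989×10 + 26×667×2 + 14×1247×14 = 19780 + 34684 + 244412 = 298876
298876 mod 28681 = 12066
n ≡ 12066 (mod 28681)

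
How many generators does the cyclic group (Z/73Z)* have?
24

The number of primitive roots modulo p is φ(p-1) = φ(72)
φ(72) = 24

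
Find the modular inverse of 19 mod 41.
19^(-1) ≡ 13 (mod 41). Verification: 19 × 13 = 247 ≡ 1 (mod 41)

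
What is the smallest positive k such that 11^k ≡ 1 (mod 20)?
Powers of 11 mod 20: 11^1≡11, 11^2≡1. Order = 2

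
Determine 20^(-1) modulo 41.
20^(-1) ≡ 39 (mod 41). Verification: 20 × 39 = 780 ≡ 1 (mod 41)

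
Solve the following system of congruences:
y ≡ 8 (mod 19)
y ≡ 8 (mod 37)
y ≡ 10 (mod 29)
14771

Using the Chinese Remainder Theorem:
M = product of moduli = 20387
For equation 1: M_1 = 1073, 1073 ≡ 9 (mod 19), inverse of 1073 mod 19 is 17 (check: 9 × 17 = 153 ≡ 1 (mod 19))
For equation 2: M_2 = 551, 551 ≡ 33 (mod 37), inverse of 551 mod 37 is 9 (check: 33 × 9 = 297 ≡ 1 (mod 37))
For equation 3: M_3 = 703, 703 ≡ 7 (mod 29), inverse of 703 mod 29 is 25 (check: 7 × 25 = 175 ≡ 1 (mod 29))
Combine: y ≡ Σ r_i×M_i×(M_i⁻¹ mod m_i) = 8×1073×17 + 8×551×9 + 10×703×25 = 145928 + 39672 + 175750 = 361350
361350 mod 20387 = 14771
y ≡ 14771 (mod 20387)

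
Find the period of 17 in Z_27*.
Powers of 17 mod 27: 17^1≡17, 17^2≡19, 17^3≡26, 17^4≡10, 17^5≡8, 17^6≡1. Order = 6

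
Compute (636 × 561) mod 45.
36

(636 × 561) = 356796
356796 mod 45 = 36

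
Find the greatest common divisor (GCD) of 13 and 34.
1

Using the Euclidean algorithm:
13 = 0 × 34 + 13
34 = 2 × 13 + 8
13 = 1 × 8 + 5
8 = 1 × 5 + 3
5 = 1 × 3 + 2
3 = 1 × 2 + 1
2 = 2 × 1 + 0

GCD(13, 34) = 1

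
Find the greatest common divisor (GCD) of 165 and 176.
11

Using the Euclidean algorithm:
165 = 0 × 176 + 165
176 = 1 × 165 + 11
165 = 15 × 11 + 0

GCD(165, 176) = 11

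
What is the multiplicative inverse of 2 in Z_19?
10

Using Extended Euclidean Algorithm:
gcd(2, 19) = 1
Bezout coefficients: 2 × -9 + 19 × 1 = 1
So 2 × -9 ≡ 1 (mod 19)
The inverse is -9 mod 19 = 10
Verification: 2 × 10 = 20 = 1 × 19 + 1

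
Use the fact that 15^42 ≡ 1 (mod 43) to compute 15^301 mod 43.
By Fermat: 15^{42} ≡ 1 (mod 43). 301 = 7×42 + 7. So 15^{301} ≡ 15^{7} ≡ 36 (mod 43)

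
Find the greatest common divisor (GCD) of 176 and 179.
1

Using the Euclidean algorithm:
176 = 0 × 179 + 176
179 = 1 × 176 + 3
176 = 58 × 3 + 2
3 = 1 × 2 + 1
2 = 2 × 1 + 0

GCD(176, 179) = 1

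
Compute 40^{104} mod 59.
20

Using successive squaring:
Binary expansion of 104: 1101000
Powers of 40 mod 59 (each is the square of the previous):
  40^1 ≡ 40 (mod 59)
  40^2 ≡ 40² = 1600 ≡ 7 (mod 59)
  40^4 ≡ 7² = 49 ≡ 49 (mod 59)
  40^8 ≡ 49² = 2401 ≡ 41 (mod 59)
  40^16 ≡ 41² = 1681 ≡ 29 (mod 59)
  40^32 ≡ 29² = 841 ≡ 15 (mod 59)
  40^64 ≡ 15² = 225 ≡ 48 (mod 59)
104 = 64 + 32 + 8, so 40^104 = 40^64 × 40^32 × 40^8 ≡ 48 × 15 × 41 (mod 59)
Multiplying step by step:
  48 × 15 = 720 ≡ 12 (mod 59)
  12 × 41 = 492 ≡ 20 (mod 59)
Result: 40^104 ≡ 20 (mod 59)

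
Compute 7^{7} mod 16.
7

Using successive squaring:
Binary expansion of 7: 111
Powers of 7 mod 16 (each is the square of the previous):
  7^1 ≡ 7 (mod 16)
  7^2 ≡ 7² = 49 ≡ 1 (mod 16)
  7^4 ≡ 1² = 1 ≡ 1 (mod 16)
7 = 4 + 2 + 1, so 7^7 = 7^4 × 7^2 × 7^1 ≡ 1 × 1 × 7 (mod 16)
Multiplying step by step:
  1 × 1 = 1 ≡ 1 (mod 16)
  1 × 7 = 7 ≡ 7 (mod 16)
Result: 7^7 ≡ 7 (mod 16)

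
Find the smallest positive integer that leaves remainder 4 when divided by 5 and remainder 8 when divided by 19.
M = 5 × 19 = 95. M₁ = 19, y₁ ≡ 4 (mod 5). M₂ = 5, y₂ ≡ 4 (mod 19). x = 4×19×4 + 8×5×4 ≡ 84 (mod 95). The smallest positive such number is 84.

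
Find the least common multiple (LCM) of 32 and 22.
352

First find GCD(32, 22) using the Euclidean algorithm:
32 = 1 × 22 + 10
22 = 2 × 10 + 2
10 = 5 × 2 + 0
GCD(32, 22) = 2

LCM formula: LCM(a, b) = (a × b) / GCD(a, b)
LCM(32, 22) = (32 × 22) / 2
LCM(32, 22) = 704 / 2
LCM(32, 22) = 352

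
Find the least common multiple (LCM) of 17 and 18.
306

First find GCD(17, 18) using the Euclidean algorithm:
17 = 0 × 18 + 17
18 = 1 × 17 + 1
17 = 17 × 1 + 0
GCD(17, 18) = 1

LCM formula: LCM(a, b) = (a × b) / GCD(a, b)
LCM(17, 18) = (17 × 18) / 1
LCM(17, 18) = 306 / 1
LCM(17, 18) = 306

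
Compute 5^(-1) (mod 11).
5^(-1) ≡ 9 (mod 11). Verification: 5 × 9 = 45 ≡ 1 (mod 11)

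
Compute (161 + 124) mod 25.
10

(161 + 124) = 285
285 mod 25 = 10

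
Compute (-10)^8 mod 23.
(-10) ≡ 13 (mod 23). 8 = 8 (binary 1000). Repeated squaring mod 23: 13^1 ≡ 13; 13^2 ≡ 13² = 169 ≡ 8; 13^4 ≡ 8² = 64 ≡ 18; 13^8 ≡ 18² = 324 ≡ 2. So (-10)^8 ≡ 2 (mod 23).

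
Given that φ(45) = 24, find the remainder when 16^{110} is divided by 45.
By Euler: 16^{24} ≡ 1 (mod 45) since gcd(16, 45) = 1. 110 = 4×24 + 14. So 16^{110} ≡ 16^{14} ≡ 31 (mod 45)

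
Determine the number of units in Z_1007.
936

Prime factorization: 1007 = 19 × 53
Using the formula φ(n) = n × Π(1 - 1/p) for each prime factor p:
φ(1007) = 1007 × (1 - 1/19) × (1 - 1/53)
φ(1007) = 936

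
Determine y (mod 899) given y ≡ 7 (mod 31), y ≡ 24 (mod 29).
720

Using the Chinese Remainder Theorem:
M = product of moduli = 899
For equation 1: M_1 = 29, 29 ≡ 29 (mod 31), inverse of 29 mod 31 is 15 (check: 29 × 15 = 435 ≡ 1 (mod 31))
For equation 2: M_2 = 31, 31 ≡ 2 (mod 29), inverse of 31 mod 29 is 15 (check: 2 × 15 = 30 ≡ 1 (mod 29))
Combine: y ≡ Σ r_i×M_i×(M_i⁻¹ mod m_i) = 7×29×15 + 24×31×15 = 3045 + 11160 = 14205
14205 mod 899 = 720
y ≡ 720 (mod 899)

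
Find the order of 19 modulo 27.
Powers of 19 mod 27: 19^1≡19, 19^2≡10, 19^3≡1. Order = 3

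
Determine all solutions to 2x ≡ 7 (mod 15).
11

Since gcd(2, 15) = 1 divides 7, a solution exists.
Multiply both sides by the inverse of 2 mod 15:
  2^(-1) mod 15 = 8
  x ≡ 8 × 7 ≡ 56 ≡ 11 (mod 15)
Verification: 2 × 11 = 22 = 1 × 15 + 7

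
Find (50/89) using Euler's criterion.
(50/89) = 50^{44} mod 89 = 1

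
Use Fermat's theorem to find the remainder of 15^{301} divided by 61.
15

By Fermat's Little Theorem, a^(p-1) ≡ 1 (mod p) for prime p and gcd(a, p) = 1
Here p = 61, so 15^60 ≡ 1 (mod 61)
We can reduce the exponent: 301 mod 60 = 1
So 15^301 ≡ 15^1 (mod 61)
Computing: 15^1 mod 61 = 15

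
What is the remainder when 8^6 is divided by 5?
8 ≡ 3 (mod 5). 6 = 4 + 2 (binary 110). Repeated squaring mod 5: 3^1 ≡ 3; 3^2 ≡ 3² = 9 ≡ 4; 3^4 ≡ 4² = 16 ≡ 1. Multiply: 8^6 ≡ 3^4 × 3^2 ≡ 1 × 4 (mod 5): 1 × 4 = 4 ≡ 4. So 8^6 ≡ 4 (mod 5).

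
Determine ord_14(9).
Powers of 9 mod 14: 9^1≡9, 9^2≡11, 9^3≡1. Order = 3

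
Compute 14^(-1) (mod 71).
66

Using Extended Euclidean Algorithm:
gcd(14, 71) = 1
Bezout coefficients: 14 × -5 + 71 × 1 = 1
So 14 × -5 ≡ 1 (mod 71)
The inverse is -5 mod 71 = 66
Verification: 14 × 66 = 924 = 13 × 71 + 1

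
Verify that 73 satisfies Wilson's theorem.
(72)! mod 73 = 72. Since this equals -1 (mod 73), Wilson confirms 73 is prime.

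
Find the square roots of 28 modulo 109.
The square roots of 28 mod 109 are 79 and 30. Verify: 79² = 6241 ≡ 28 (mod 109)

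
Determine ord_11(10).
Powers of 10 mod 11: 10^1≡10, 10^2≡1. Order = 2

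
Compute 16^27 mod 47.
Using repeated squaring. 27 = 16 + 8 + 2 + 1 (binary 11011). Repeated squaring mod 47: 16^1 ≡ 16; 16^2 ≡ 16² = 256 ≡ 21; 16^4 ≡ 21² = 441 ≡ 18; 16^8 ≡ 18² = 324 ≡ 42; 16^16 ≡ 42² = 1764 ≡ 25. Multiply: 16^27 = 16^16 × 16^8 × 16^2 × 16^1 ≡ 25 × 42 × 21 × 16 (mod 47): 25 × 42 = 1050 ≡ 16; 16 × 21 = 336 ≡ 7; 7 × 16 = 112 ≡ 18. So 16^27 ≡ 18 (mod 47).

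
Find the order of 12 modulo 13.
Powers of 12 mod 13: 12^1≡12, 12^2≡1. Order = 2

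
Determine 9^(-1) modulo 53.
9^(-1) ≡ 6 (mod 53). Verification: 9 × 6 = 54 ≡ 1 (mod 53)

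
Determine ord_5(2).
Powers of 2 mod 5: 2^1≡2, 2^2≡4, 2^3≡3, 2^4≡1. Order = 4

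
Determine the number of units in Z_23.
22

Prime factorization: 23 = 23
Using the formula φ(n) = n × Π(1 - 1/p) for each prime factor p:
φ(23) = 23 × (1 - 1/23)
φ(23) = 22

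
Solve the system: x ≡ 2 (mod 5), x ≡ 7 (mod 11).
M = 5 × 11 = 55. M₁ = 11, y₁ ≡ 1 (mod 5). M₂ = 5, y₂ ≡ 9 (mod 11). x = 2×11×1 + 7×5×9 ≡ 7 (mod 55)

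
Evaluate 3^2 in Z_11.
2 = 2 (binary 10). Repeated squaring mod 11: 3^1 ≡ 3; 3^2 ≡ 3² = 9 ≡ 9. So 3^2 ≡ 9 (mod 11).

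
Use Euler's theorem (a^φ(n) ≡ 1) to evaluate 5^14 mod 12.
By Euler: 5^{4} ≡ 1 (mod 12) since gcd(5, 12) = 1. 14 = 3×4 + 2. So 5^{14} ≡ 5^{2} ≡ 1 (mod 12)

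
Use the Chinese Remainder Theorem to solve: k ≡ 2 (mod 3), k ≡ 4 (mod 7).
11

Using the Chinese Remainder Theorem:
M = product of moduli = 21
For equation 1: M_1 = 7, 7 ≡ 1 (mod 3), inverse of 7 mod 3 is 1 (check: 1 × 1 = 1 ≡ 1 (mod 3))
For equation 2: M_2 = 3, 3 ≡ 3 (mod 7), inverse of 3 mod 7 is 5 (check: 3 × 5 = 15 ≡ 1 (mod 7))
Combine: k ≡ Σ r_i×M_i×(M_i⁻¹ mod m_i) = 2×7×1 + 4×3×5 = 14 + 60 = 74
74 mod 21 = 11
k ≡ 11 (mod 21)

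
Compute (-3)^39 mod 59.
Using repeated squaring. (-3) ≡ 56 (mod 59). 39 = 32 + 4 + 2 + 1 (binary 100111). Repeated squaring mod 59: 56^1 ≡ 56; 56^2 ≡ 56² = 3136 ≡ 9; 56^4 ≡ 9² = 81 ≡ 22; 56^8 ≡ 22² = 484 ≡ 12; 56^16 ≡ 12² = 144 ≡ 26; 56^32 ≡ 26² = 676 ≡ 27. Multiply: (-3)^39 ≡ 56^32 × 56^4 × 56^2 × 56^1 ≡ 27 × 22 × 9 × 56 (mod 59): 27 × 22 = 594 ≡ 4; 4 × 9 = 36 ≡ 36; 36 × 56 = 2016 ≡ 10. So (-3)^39 ≡ 10 (mod 59).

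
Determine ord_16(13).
Powers of 13 mod 16: 13^1≡13, 13^2≡9, 13^3≡5, 13^4≡1. Order = 4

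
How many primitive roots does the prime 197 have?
Number of primitive roots mod 197 = φ(196) = 84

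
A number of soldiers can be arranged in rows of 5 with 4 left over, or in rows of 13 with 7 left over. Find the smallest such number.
M = 5 × 13 = 65. M₁ = 13, y₁ ≡ 2 (mod 5). M₂ = 5, y₂ ≡ 8 (mod 13). y = 4×13×2 + 7×5×8 ≡ 59 (mod 65). The smallest positive such number is 59.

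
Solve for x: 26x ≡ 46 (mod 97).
54

Since gcd(26, 97) = 1 divides 46, a solution exists.
Multiply both sides by the inverse of 26 mod 97:
  26^(-1) mod 97 = 56
  x ≡ 56 × 46 ≡ 2576 ≡ 54 (mod 97)
Verification: 26 × 54 = 1404 = 14 × 97 + 46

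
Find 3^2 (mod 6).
2 = 2 (binary 10). Repeated squaring mod 6: 3^1 ≡ 3; 3^2 ≡ 3² = 9 ≡ 3. So 3^2 ≡ 3 (mod 6).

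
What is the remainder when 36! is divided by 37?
By Wilson's theorem, (36)! ≡ -1 ≡ 36 (mod 37)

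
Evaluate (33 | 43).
(33/43) = 33^{21} mod 43 = -1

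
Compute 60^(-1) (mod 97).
76

Using Extended Euclidean Algorithm:
gcd(60, 97) = 1
Bezout coefficients: 60 × -21 + 97 × 13 = 1
So 60 × -21 ≡ 1 (mod 97)
The inverse is -21 mod 97 = 76
Verification: 60 × 76 = 4560 = 47 × 97 + 1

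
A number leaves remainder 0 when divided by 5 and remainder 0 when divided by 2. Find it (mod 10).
M = 5 × 2 = 10. M₁ = 2, y₁ ≡ 3 (mod 5). M₂ = 5, y₂ ≡ 1 (mod 2). z = 0×2×3 + 0×5×1 ≡ 0 (mod 10)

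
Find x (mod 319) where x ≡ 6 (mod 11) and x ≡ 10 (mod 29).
M = 11 × 29 = 319. M₁ = 29, y₁ ≡ 8 (mod 11). M₂ = 11, y₂ ≡ 8 (mod 29). x = 6×29×8 + 10×11×8 ≡ 39 (mod 319)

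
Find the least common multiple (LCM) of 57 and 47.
2679

First find GCD(57, 47) using the Euclidean algorithm:
57 = 1 × 47 + 10
47 = 4 × 10 + 7
10 = 1 × 7 + 3
7 = 2 × 3 + 1
3 = 3 × 1 + 0
GCD(57, 47) = 1

LCM formula: LCM(a, b) = (a × b) / GCD(a, b)
LCM(57, 47) = (57 × 47) / 1
LCM(57, 47) = 2679 / 1
LCM(57, 47) = 2679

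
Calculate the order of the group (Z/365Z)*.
288

Prime factorization: 365 = 5 × 73
Using the formula φ(n) = n × Π(1 - 1/p) for each prime factor p:
φ(365) = 365 × (1 - 1/5) × (1 - 1/73)
φ(365) = 288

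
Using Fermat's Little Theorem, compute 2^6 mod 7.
By Fermat's Little Theorem, 2^{6} ≡ 1 (mod 7) since 7 is prime and gcd(2, 7) = 1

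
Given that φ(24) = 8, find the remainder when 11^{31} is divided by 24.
By Euler: 11^{8} ≡ 1 (mod 24) since gcd(11, 24) = 1. 31 = 3×8 + 7. So 11^{31} ≡ 11^{7} ≡ 11 (mod 24)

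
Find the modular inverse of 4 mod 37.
4^(-1) ≡ 28 (mod 37). Verification: 4 × 28 = 112 ≡ 1 (mod 37)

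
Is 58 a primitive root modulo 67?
No

To verify, check if 58^(66/q) ≢ 1 (mod 67) for each prime divisor q of 66
Divisors of 66 = 66: [1, 2, 3, 6, 11, 22, 33, 66]
  58^(66/11) = 58^6 ≡ 64 (mod 67)
  58^(66/2) = 58^33 ≡ 66 (mod 67)
  58^(66/3) = 58^22 ≡ 1 (mod 67)
Conclusion: 58 is not a primitive root modulo 67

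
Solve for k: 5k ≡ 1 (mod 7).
3

Since gcd(5, 7) = 1 divides 1, a solution exists.
Multiply both sides by the inverse of 5 mod 7:
  5^(-1) mod 7 = 3
  x ≡ 3 × 1 ≡ 3 ≡ 3 (mod 7)
Verification: 5 × 3 = 15 = 2 × 7 + 1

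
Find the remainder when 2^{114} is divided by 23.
By Fermat: 2^{22} ≡ 1 (mod 23). 114 = 5×22 + 4. So 2^{114} ≡ 2^{4} ≡ 16 (mod 23)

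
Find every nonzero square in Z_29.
QRs mod 29: {1, 4, 5, 6, 7, 9, 13, 16, 20, 22, 23, 24, 25, 28}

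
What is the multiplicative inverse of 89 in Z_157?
89^(-1) ≡ 30 (mod 157). Verification: 89 × 30 = 2670 ≡ 1 (mod 157)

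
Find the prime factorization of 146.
2 × 73

Divide by primes starting from smallest:
146 ÷ 2 = 73
73 ÷ 73 = 1

146 = 2 × 73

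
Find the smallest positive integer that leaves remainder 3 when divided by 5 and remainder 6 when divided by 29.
M = 5 × 29 = 145. M₁ = 29, y₁ ≡ 4 (mod 5). M₂ = 5, y₂ ≡ 6 (mod 29). n = 3×29×4 + 6×5×6 ≡ 93 (mod 145). The smallest positive such number is 93.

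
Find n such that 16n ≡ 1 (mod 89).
16^(-1) ≡ 39 (mod 89). Verification: 16 × 39 = 624 ≡ 1 (mod 89)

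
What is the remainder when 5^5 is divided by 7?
5 = 4 + 1 (binary 101). Repeated squaring mod 7: 5^1 ≡ 5; 5^2 ≡ 5² = 25 ≡ 4; 5^4 ≡ 4² = 16 ≡ 2. Multiply: 5^5 = 5^4 × 5^1 ≡ 2 × 5 (mod 7): 2 × 5 = 10 ≡ 3. So 5^5 ≡ 3 (mod 7).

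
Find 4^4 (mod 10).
4 = 4 (binary 100). Repeated squaring mod 10: 4^1 ≡ 4; 4^2 ≡ 4² = 16 ≡ 6; 4^4 ≡ 6² = 36 ≡ 6. So 4^4 ≡ 6 (mod 10).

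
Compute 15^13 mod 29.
Using repeated squaring. 13 = 8 + 4 + 1 (binary 1101). Repeated squaring mod 29: 15^1 ≡ 15; 15^2 ≡ 15² = 225 ≡ 22; 15^4 ≡ 22² = 484 ≡ 20; 15^8 ≡ 20² = 400 ≡ 23. Multiply: 15^13 = 15^8 × 15^4 × 15^1 ≡ 23 × 20 × 15 (mod 29): 23 × 20 = 460 ≡ 25; 25 × 15 = 375 ≡ 27. So 15^13 ≡ 27 (mod 29).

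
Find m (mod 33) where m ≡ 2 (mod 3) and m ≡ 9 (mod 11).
M = 3 × 11 = 33. M₁ = 11, y₁ ≡ 2 (mod 3). M₂ = 3, y₂ ≡ 4 (mod 11). m = 2×11×2 + 9×3×4 ≡ 20 (mod 33)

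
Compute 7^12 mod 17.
Using repeated squaring. 12 = 8 + 4 (binary 1100). Repeated squaring mod 17: 7^1 ≡ 7; 7^2 ≡ 7² = 49 ≡ 15; 7^4 ≡ 15² = 225 ≡ 4; 7^8 ≡ 4² = 16 ≡ 16. Multiply: 7^12 = 7^8 × 7^4 ≡ 16 × 4 (mod 17): 16 × 4 = 64 ≡ 13. So 7^12 ≡ 13 (mod 17).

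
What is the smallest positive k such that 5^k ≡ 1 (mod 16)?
Powers of 5 mod 16: 5^1≡5, 5^2≡9, 5^3≡13, 5^4≡1. Order = 4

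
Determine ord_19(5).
Powers of 5 mod 19: 5^1≡5, 5^2≡6, 5^3≡11, 5^4≡17, 5^5≡9, 5^6≡7, 5^7≡16, 5^8≡4, 5^9≡1. Order = 9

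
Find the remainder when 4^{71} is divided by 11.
By Fermat: 4^{10} ≡ 1 (mod 11). 71 = 7×10 + 1. So 4^{71} ≡ 4^{1} ≡ 4 (mod 11)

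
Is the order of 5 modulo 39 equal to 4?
Yes, ord_39(5) = 4.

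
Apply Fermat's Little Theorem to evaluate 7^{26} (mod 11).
4

By Fermat's Little Theorem, a^(p-1) ≡ 1 (mod p) for prime p and gcd(a, p) = 1
Here p = 11, so 7^10 ≡ 1 (mod 11)
We can reduce the exponent: 26 mod 10 = 6
So 7^26 ≡ 7^6 (mod 11)
Computing: 7^6 mod 11 = 4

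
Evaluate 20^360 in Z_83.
Using Fermat: 20^{82} ≡ 1 (mod 83). 360 ≡ 32 (mod 82). So 20^{360} ≡ 20^{32} ≡ 44 (mod 83)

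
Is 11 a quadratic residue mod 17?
By Euler's criterion: 11^{8} ≡ 16 (mod 17). Since this equals -1 (≡ 16), 11 is not a QR.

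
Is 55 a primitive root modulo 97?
No

To verify, check if 55^(96/q) ≢ 1 (mod 97) for each prime divisor q of 96
Divisors of 96 = 96: [1, 2, 3, 4, 6, 8, 12, 16, 24, 32, 48, 96]
  55^(96/2) = 55^48 ≡ 96 (mod 97)
  55^(96/3) = 55^32 ≡ 1 (mod 97)
Conclusion: 55 is not a primitive root modulo 97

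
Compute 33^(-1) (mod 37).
33^(-1) ≡ 9 (mod 37). Verification: 33 × 9 = 297 ≡ 1 (mod 37)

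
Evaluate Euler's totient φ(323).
288

Prime factorization: 323 = 17 × 19
Using the formula φ(n) = n × Π(1 - 1/p) for each prime factor p:
φ(323) = 323 × (1 - 1/17) × (1 - 1/19)
φ(323) = 288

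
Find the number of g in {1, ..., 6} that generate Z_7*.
Number of primitive roots mod 7 = φ(6) = 2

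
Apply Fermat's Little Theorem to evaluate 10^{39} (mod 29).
2

By Fermat's Little Theorem, a^(p-1) ≡ 1 (mod p) for prime p and gcd(a, p) = 1
Here p = 29, so 10^28 ≡ 1 (mod 29)
We can reduce the exponent: 39 mod 28 = 11
So 10^39 ≡ 10^11 (mod 29)
Computing: 10^11 mod 29 = 2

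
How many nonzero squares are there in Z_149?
For prime 149, there are (p-1)/2 = (149-1)/2 = 74 quadratic residues (excluding 0).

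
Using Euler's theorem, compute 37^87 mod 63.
By Euler: 37^{36} ≡ 1 (mod 63) since gcd(37, 63) = 1. 87 = 2×36 + 15. So 37^{87} ≡ 37^{15} ≡ 1 (mod 63)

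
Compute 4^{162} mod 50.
16

Using successive squaring:
Binary expansion of 162: 10100010
Powers of 4 mod 50 (each is the square of the previous):
  4^1 ≡ 4 (mod 50)
  4^2 ≡ 4² = 16 ≡ 16 (mod 50)
  4^4 ≡ 16² = 256 ≡ 6 (mod 50)
  4^8 ≡ 6² = 36 ≡ 36 (mod 50)
  4^16 ≡ 36² = 1296 ≡ 46 (mod 50)
  4^32 ≡ 46² = 2116 ≡ 16 (mod 50)
  4^64 ≡ 16² = 256 ≡ 6 (mod 50)
  4^128 ≡ 6² = 36 ≡ 36 (mod 50)
162 = 128 + 32 + 2, so 4^162 = 4^128 × 4^32 × 4^2 ≡ 36 × 16 × 16 (mod 50)
Multiplying step by step:
  36 × 16 = 576 ≡ 26 (mod 50)
  26 × 16 = 416 ≡ 16 (mod 50)
Result: 4^162 ≡ 16 (mod 50)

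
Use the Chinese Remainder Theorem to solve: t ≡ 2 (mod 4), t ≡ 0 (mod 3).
M = 4 × 3 = 12. M₁ = 3, y₁ ≡ 3 (mod 4). M₂ = 4, y₂ ≡ 1 (mod 3). t = 2×3×3 + 0×4×1 ≡ 6 (mod 12)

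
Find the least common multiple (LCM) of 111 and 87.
3219

First find GCD(111, 87) using the Euclidean algorithm:
111 = 1 × 87 + 24
87 = 3 × 24 + 15
24 = 1 × 15 + 9
15 = 1 × 9 + 6
9 = 1 × 6 + 3
6 = 2 × 3 + 0
GCD(111, 87) = 3

LCM formula: LCM(a, b) = (a × b) / GCD(a, b)
LCM(111, 87) = (111 × 87) / 3
LCM(111, 87) = 9657 / 3
LCM(111, 87) = 3219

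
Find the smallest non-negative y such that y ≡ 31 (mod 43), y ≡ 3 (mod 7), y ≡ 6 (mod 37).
9663

Using the Chinese Remainder Theorem:
M = product of moduli = 11137
For equation 1: M_1 = 259, 259 ≡ 1 (mod 43), inverse of 259 mod 43 is 1 (check: 1 × 1 = 1 ≡ 1 (mod 43))
For equation 2: M_2 = 1591, 1591 ≡ 2 (mod 7), inverse of 1591 mod 7 is 4 (check: 2 × 4 = 8 ≡ 1 (mod 7))
For equation 3: M_3 = 301, 301 ≡ 5 (mod 37), inverse of 301 mod 37 is 15 (check: 5 × 15 = 75 ≡ 1 (mod 37))
Combine: y ≡ Σ r_i×M_i×(M_i⁻¹ mod m_i) = 31×259×1 + 3×1591×4 + 6×301×15 = 8029 + 19092 + 27090 = 54211
54211 mod 11137 = 9663
y ≡ 9663 (mod 11137)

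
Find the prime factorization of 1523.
1523

Divide by primes starting from smallest:
1523 ÷ 1523 = 1

1523 = 1523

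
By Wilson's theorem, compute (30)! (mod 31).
By Wilson's theorem, (30)! ≡ -1 ≡ 30 (mod 31)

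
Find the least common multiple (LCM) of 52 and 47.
2444

First find GCD(52, 47) using the Euclidean algorithm:
52 = 1 × 47 + 5
47 = 9 × 5 + 2
5 = 2 × 2 + 1
2 = 2 × 1 + 0
GCD(52, 47) = 1

LCM formula: LCM(a, b) = (a × b) / GCD(a, b)
LCM(52, 47) = (52 × 47) / 1
LCM(52, 47) = 2444 / 1
LCM(52, 47) = 2444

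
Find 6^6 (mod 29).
6 = 4 + 2 (binary 110). Repeated squaring mod 29: 6^1 ≡ 6; 6^2 ≡ 6² = 36 ≡ 7; 6^4 ≡ 7² = 49 ≡ 20. Multiply: 6^6 = 6^4 × 6^2 ≡ 20 × 7 (mod 29): 20 × 7 = 140 ≡ 24. So 6^6 ≡ 24 (mod 29).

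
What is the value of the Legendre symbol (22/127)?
(22/127) = 22^{63} mod 127 = 1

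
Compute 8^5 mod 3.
8 ≡ 2 (mod 3). 5 = 4 + 1 (binary 101). Repeated squaring mod 3: 2^1 ≡ 2; 2^2 ≡ 2² = 4 ≡ 1; 2^4 ≡ 1² = 1 ≡ 1. Multiply: 8^5 ≡ 2^4 × 2^1 ≡ 1 × 2 (mod 3): 1 × 2 = 2 ≡ 2. So 8^5 ≡ 2 (mod 3).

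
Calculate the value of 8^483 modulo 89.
Using Fermat: 8^{88} ≡ 1 (mod 89). 483 ≡ 43 (mod 88). So 8^{483} ≡ 8^{43} ≡ 78 (mod 89)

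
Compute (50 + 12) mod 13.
10

(50 + 12) = 62
62 mod 13 = 10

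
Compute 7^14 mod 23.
Using repeated squaring. 14 = 8 + 4 + 2 (binary 1110). Repeated squaring mod 23: 7^1 ≡ 7; 7^2 ≡ 7² = 49 ≡ 3; 7^4 ≡ 3² = 9 ≡ 9; 7^8 ≡ 9² = 81 ≡ 12. Multiply: 7^14 = 7^8 × 7^4 × 7^2 ≡ 12 × 9 × 3 (mod 23): 12 × 9 = 108 ≡ 16; 16 × 3 = 48 ≡ 2. So 7^14 ≡ 2 (mod 23).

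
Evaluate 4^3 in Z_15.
3 = 2 + 1 (binary 11). Repeated squaring mod 15: 4^1 ≡ 4; 4^2 ≡ 4² = 16 ≡ 1. Multiply: 4^3 = 4^2 × 4^1 ≡ 1 × 4 (mod 15): 1 × 4 = 4 ≡ 4. So 4^3 ≡ 4 (mod 15).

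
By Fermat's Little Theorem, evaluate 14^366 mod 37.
By Fermat: 14^{36} ≡ 1 (mod 37). 366 ≡ 6 (mod 36). So 14^{366} ≡ 14^{6} ≡ 36 (mod 37)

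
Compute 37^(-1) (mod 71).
48

Using Extended Euclidean Algorithm:
gcd(37, 71) = 1
Bezout coefficients: 37 × -23 + 71 × 12 = 1
So 37 × -23 ≡ 1 (mod 71)
The inverse is -23 mod 71 = 48
Verification: 37 × 48 = 1776 = 25 × 71 + 1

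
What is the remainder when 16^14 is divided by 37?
Using repeated squaring. 14 = 8 + 4 + 2 (binary 1110). Repeated squaring mod 37: 16^1 ≡ 16; 16^2 ≡ 16² = 256 ≡ 34; 16^4 ≡ 34² = 1156 ≡ 9; 16^8 ≡ 9² = 81 ≡ 7. Multiply: 16^14 = 16^8 × 16^4 × 16^2 ≡ 7 × 9 × 34 (mod 37): 7 × 9 = 63 ≡ 26; 26 × 34 = 884 ≡ 33. So 16^14 ≡ 33 (mod 37).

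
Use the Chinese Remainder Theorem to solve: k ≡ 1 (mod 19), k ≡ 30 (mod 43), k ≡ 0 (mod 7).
5663

Using the Chinese Remainder Theorem:
M = product of moduli = 5719
For equation 1: M_1 = 301, 301 ≡ 16 (mod 19), inverse of 301 mod 19 is 6 (check: 16 × 6 = 96 ≡ 1 (mod 19))
For equation 2: M_2 = 133, 133 ≡ 4 (mod 43), inverse of 133 mod 43 is 11 (check: 4 × 11 = 44 ≡ 1 (mod 43))
For equation 3: M_3 = 817, 817 ≡ 5 (mod 7), inverse of 817 mod 7 is 3 (check: 5 × 3 = 15 ≡ 1 (mod 7))
Combine: k ≡ Σ r_i×M_i×(M_i⁻¹ mod m_i) = 1×301×6 + 30×133×11 + 0×817×3 = 1806 + 43890 + 0 = 45696
45696 mod 5719 = 5663
k ≡ 5663 (mod 5719)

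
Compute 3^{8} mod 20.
1

Using successive squaring:
Binary expansion of 8: 1000
Powers of 3 mod 20 (each is the square of the previous):
  3^1 ≡ 3 (mod 20)
  3^2 ≡ 3² = 9 ≡ 9 (mod 20)
  3^4 ≡ 9² = 81 ≡ 1 (mod 20)
  3^8 ≡ 1² = 1 ≡ 1 (mod 20)
8 is a power of 2, so 3^8 is the last square: ≡ 1 (mod 20)
Result: 3^8 ≡ 1 (mod 20)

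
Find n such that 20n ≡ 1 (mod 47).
40

Since gcd(20, 47) = 1 divides 1, a solution exists.
Multiply both sides by the inverse of 20 mod 47:
  20^(-1) mod 47 = 40
  x ≡ 40 × 1 ≡ 40 ≡ 40 (mod 47)
Verification: 20 × 40 = 800 = 17 × 47 + 1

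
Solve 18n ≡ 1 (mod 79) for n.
22

Using Extended Euclidean Algorithm:
gcd(18, 79) = 1
Bezout coefficients: 18 × 22 + 79 × -5 = 1
So 18 × 22 ≡ 1 (mod 79)
The inverse is 22 mod 79 = 22
Verification: 18 × 22 = 396 = 5 × 79 + 1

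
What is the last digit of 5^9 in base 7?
9 = 8 + 1 (binary 1001). Repeated squaring mod 7: 5^1 ≡ 5; 5^2 ≡ 5² = 25 ≡ 4; 5^4 ≡ 4² = 16 ≡ 2; 5^8 ≡ 2² = 4 ≡ 4. Multiply: 5^9 = 5^8 × 5^1 ≡ 4 × 5 (mod 7): 4 × 5 = 20 ≡ 6. So 5^9 ≡ 6 (mod 7).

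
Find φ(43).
42

Prime factorization: 43 = 43
Using the formula φ(n) = n × Π(1 - 1/p) for each prime factor p:
φ(43) = 43 × (1 - 1/43)
φ(43) = 42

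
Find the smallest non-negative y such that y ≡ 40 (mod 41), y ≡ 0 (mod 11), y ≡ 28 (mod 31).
6600

Using the Chinese Remainder Theorem:
M = product of moduli = 13981
For equation 1: M_1 = 341, 341 ≡ 13 (mod 41), inverse of 341 mod 41 is 19 (check: 13 × 19 = 247 ≡ 1 (mod 41))
For equation 2: M_2 = 1271, 1271 ≡ 6 (mod 11), inverse of 1271 mod 11 is 2 (check: 6 × 2 = 12 ≡ 1 (mod 11))
For equation 3: M_3 = 451, 451 ≡ 17 (mod 31), inverse of 451 mod 31 is 11 (check: 17 × 11 = 187 ≡ 1 (mod 31))
Combine: y ≡ Σ r_i×M_i×(M_i⁻¹ mod m_i) = 40×341×19 + 0×1271×2 + 28×451×11 = 259160 + 0 + 138908 = 398068
398068 mod 13981 = 6600
y ≡ 6600 (mod 13981)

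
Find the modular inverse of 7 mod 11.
7^(-1) ≡ 8 (mod 11). Verification: 7 × 8 = 56 ≡ 1 (mod 11)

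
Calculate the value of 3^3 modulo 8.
3 = 2 + 1 (binary 11). Repeated squaring mod 8: 3^1 ≡ 3; 3^2 ≡ 3² = 9 ≡ 1. Multiply: 3^3 = 3^2 × 3^1 ≡ 1 × 3 (mod 8): 1 × 3 = 3 ≡ 3. So 3^3 ≡ 3 (mod 8).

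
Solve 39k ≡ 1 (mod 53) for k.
34

Using Extended Euclidean Algorithm:
gcd(39, 53) = 1
Bezout coefficients: 39 × -19 + 53 × 14 = 1
So 39 × -19 ≡ 1 (mod 53)
The inverse is -19 mod 53 = 34
Verification: 39 × 34 = 1326 = 25 × 53 + 1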